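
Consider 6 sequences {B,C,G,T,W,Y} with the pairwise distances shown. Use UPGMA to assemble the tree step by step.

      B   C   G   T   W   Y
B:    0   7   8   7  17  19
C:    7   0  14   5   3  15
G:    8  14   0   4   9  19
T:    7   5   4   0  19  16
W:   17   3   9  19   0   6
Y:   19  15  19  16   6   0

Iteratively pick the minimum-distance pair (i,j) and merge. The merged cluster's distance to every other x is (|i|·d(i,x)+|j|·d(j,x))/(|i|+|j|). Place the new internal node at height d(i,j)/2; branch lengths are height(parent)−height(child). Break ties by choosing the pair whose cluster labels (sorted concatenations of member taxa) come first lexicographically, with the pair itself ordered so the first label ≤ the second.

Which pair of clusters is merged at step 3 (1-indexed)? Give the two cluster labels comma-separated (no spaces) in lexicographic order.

B,GT

1. join C+W (d=3) ⇒ CW; edges |C|=3/2, |W|=3/2
  updated: d(B,CW)=12, d(CW,G)=23/2, d(CW,T)=12, d(CW,Y)=21/2
2. join G+T (d=4) ⇒ GT; edges |G|=2, |T|=2
  updated: d(B,GT)=15/2, d(CW,GT)=47/4, d(GT,Y)=35/2
3. join B+GT (d=15/2) ⇒ BGT; edges |B|=15/4, |GT|=7/4
  updated: d(BGT,CW)=71/6, d(BGT,Y)=18
4. join CW+Y (d=21/2) ⇒ CWY; edges |CW|=15/4, |Y|=21/4
  updated: d(BGT,CWY)=125/9
5. join BGT+CWY (d=125/9) ⇒ BCGTWY; edges |BGT|=115/36, |CWY|=61/36
final tree: ((B:15/4,(G:2,T:2):7/4):115/36,((C:3/2,W:3/2):15/4,Y:21/4):61/36)
total length: 475/18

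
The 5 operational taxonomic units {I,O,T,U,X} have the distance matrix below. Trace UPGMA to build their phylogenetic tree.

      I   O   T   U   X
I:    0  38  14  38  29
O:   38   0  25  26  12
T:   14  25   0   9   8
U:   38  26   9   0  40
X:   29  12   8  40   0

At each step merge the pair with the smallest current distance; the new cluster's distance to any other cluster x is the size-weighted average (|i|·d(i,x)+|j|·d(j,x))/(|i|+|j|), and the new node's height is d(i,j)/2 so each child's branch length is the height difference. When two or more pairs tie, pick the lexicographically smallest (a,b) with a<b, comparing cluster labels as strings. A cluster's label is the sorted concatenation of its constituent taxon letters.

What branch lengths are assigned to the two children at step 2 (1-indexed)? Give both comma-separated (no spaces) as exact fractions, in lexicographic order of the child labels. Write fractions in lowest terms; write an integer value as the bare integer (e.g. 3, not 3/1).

37/4,21/4

step 1: merge (T,X) at d=8; branch lengths T→4, X→4; new cluster TX
  updated: d(I,TX)=43/2, d(O,TX)=37/2, d(TX,U)=49/2
step 2: merge (O,TX) at d=37/2; branch lengths O→37/4, TX→21/4; new cluster OTX
  updated: d(I,OTX)=27, d(OTX,U)=25
step 3: merge (OTX,U) at d=25; branch lengths OTX→13/4, U→25/2; new cluster OTUX
  updated: d(I,OTUX)=119/4
step 4: merge (I,OTUX) at d=119/4; branch lengths I→119/8, OTUX→19/8; new cluster IOTUX
final tree: (I:119/8,((O:37/4,(T:4,X:4):21/4):13/4,U:25/2):19/8)
total length: 111/2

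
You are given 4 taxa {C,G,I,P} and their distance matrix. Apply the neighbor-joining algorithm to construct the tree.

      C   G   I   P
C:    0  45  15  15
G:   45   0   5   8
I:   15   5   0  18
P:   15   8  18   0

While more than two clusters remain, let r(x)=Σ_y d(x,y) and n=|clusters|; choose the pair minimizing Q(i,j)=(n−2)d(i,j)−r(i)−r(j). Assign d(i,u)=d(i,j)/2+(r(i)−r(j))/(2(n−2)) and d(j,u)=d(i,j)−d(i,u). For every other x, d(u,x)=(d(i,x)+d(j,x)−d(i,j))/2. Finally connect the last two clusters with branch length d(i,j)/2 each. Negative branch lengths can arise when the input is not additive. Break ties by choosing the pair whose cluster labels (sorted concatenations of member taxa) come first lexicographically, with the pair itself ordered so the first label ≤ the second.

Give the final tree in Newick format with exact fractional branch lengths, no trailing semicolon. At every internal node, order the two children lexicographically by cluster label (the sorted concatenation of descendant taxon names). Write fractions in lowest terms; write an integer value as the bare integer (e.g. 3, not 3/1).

(((C:16,P:-1):23/2,G:15/2):-5/4,I:-5/4)

1. join C+P (d=15, Q=-86) ⇒ CP; edges |C|=16, |P|=-1
  updated: d(CP,G)=19, d(CP,I)=9
2. join CP+G (d=19, Q=-33) ⇒ CGP; edges |CP|=23/2, |G|=15/2
  updated: d(CGP,I)=-5/2
3. join CGP+I (d=-5/2) ⇒ CGIP; edges |CGP|=-5/4, |I|=-5/4
final tree: (((C:16,P:-1):23/2,G:15/2):-5/4,I:-5/4)
total length: 63/2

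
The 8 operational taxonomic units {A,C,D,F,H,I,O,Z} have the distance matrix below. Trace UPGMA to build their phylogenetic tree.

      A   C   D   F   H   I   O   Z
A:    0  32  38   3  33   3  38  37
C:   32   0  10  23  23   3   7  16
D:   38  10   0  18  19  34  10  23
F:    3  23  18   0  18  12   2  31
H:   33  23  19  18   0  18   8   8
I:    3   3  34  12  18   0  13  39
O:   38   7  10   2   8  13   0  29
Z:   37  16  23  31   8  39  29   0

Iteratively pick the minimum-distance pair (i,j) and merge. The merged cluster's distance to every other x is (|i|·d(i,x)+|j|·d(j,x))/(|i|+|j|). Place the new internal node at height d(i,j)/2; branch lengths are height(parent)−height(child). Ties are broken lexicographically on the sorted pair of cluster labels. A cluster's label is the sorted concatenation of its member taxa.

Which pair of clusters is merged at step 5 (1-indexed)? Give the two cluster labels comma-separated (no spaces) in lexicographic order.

CD,FO

iteration 1: select F,O (d=2); attach at lengths (1, 1); label the merged cluster FO
  updated: d(A,FO)=41/2, d(C,FO)=15, d(D,FO)=14, d(FO,H)=13, d(FO,I)=25/2, d(FO,Z)=30
iteration 2: select A,I (d=3); attach at lengths (3/2, 3/2); label the merged cluster AI
  updated: d(AI,C)=35/2, d(AI,D)=36, d(AI,FO)=33/2, d(AI,H)=51/2, d(AI,Z)=38
iteration 3: select H,Z (d=8); attach at lengths (4, 4); label the merged cluster HZ
  updated: d(AI,HZ)=127/4, d(C,HZ)=39/2, d(D,HZ)=21, d(FO,HZ)=43/2
iteration 4: select C,D (d=10); attach at lengths (5, 5); label the merged cluster CD
  updated: d(AI,CD)=107/4, d(CD,FO)=29/2, d(CD,HZ)=81/4
iteration 5: select CD,FO (d=29/2); attach at lengths (9/4, 25/4); label the merged cluster CDFO
  updated: d(AI,CDFO)=173/8, d(CDFO,HZ)=167/8
iteration 6: select CDFO,HZ (d=167/8); attach at lengths (51/16, 103/16); label the merged cluster CDFHOZ
  updated: d(AI,CDFHOZ)=25
iteration 7: select AI,CDFHOZ (d=25); attach at lengths (11, 33/16); label the merged cluster ACDFHIOZ
final tree: ((A:3/2,I:3/2):11,(((C:5,D:5):9/4,(F:1,O:1):25/4):51/16,(H:4,Z:4):103/16):33/16)
total length: 867/16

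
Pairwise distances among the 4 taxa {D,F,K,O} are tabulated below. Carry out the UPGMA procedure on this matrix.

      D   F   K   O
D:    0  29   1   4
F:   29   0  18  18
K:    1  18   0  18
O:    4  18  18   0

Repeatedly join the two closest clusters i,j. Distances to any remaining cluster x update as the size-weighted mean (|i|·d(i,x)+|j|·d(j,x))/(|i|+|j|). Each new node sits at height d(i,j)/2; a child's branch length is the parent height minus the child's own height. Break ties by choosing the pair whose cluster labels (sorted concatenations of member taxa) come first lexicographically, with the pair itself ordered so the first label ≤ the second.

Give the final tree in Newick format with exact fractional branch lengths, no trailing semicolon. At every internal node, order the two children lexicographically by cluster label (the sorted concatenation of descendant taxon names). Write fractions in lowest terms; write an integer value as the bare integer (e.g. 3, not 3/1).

iteration 1: select D,K (d=1); attach at lengths (1/2, 1/2); label the merged cluster DK
  updated: d(DK,F)=47/2, d(DK,O)=11
iteration 2: select DK,O (d=11); attach at lengths (5, 11/2); label the merged cluster DKO
  updated: d(DKO,F)=65/3
iteration 3: select DKO,F (d=65/3); attach at lengths (16/3, 65/6); label the merged cluster DFKO
final tree: (((D:1/2,K:1/2):5,O:11/2):16/3,F:65/6)
total length: 83/3

(((D:1/2,K:1/2):5,O:11/2):16/3,F:65/6)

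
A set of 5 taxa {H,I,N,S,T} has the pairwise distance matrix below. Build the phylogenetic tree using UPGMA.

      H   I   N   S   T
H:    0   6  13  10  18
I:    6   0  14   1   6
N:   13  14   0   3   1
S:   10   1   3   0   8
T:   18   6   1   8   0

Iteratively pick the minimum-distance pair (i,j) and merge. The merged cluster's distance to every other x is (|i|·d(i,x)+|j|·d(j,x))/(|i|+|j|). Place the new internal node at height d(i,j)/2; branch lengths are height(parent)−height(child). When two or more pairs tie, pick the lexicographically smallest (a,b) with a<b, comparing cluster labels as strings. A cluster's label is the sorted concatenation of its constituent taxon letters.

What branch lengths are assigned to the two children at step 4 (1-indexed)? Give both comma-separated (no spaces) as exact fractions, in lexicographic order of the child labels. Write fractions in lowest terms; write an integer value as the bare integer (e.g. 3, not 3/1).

iteration 1: select I,S (d=1); attach at lengths (1/2, 1/2); label the merged cluster IS
  updated: d(H,IS)=8, d(IS,N)=17/2, d(IS,T)=7
iteration 2: select N,T (d=1); attach at lengths (1/2, 1/2); label the merged cluster NT
  updated: d(H,NT)=31/2, d(IS,NT)=31/4
iteration 3: select IS,NT (d=31/4); attach at lengths (27/8, 27/8); label the merged cluster INST
  updated: d(H,INST)=47/4
iteration 4: select H,INST (d=47/4); attach at lengths (47/8, 2); label the merged cluster HINST
final tree: (H:47/8,((I:1/2,S:1/2):27/8,(N:1/2,T:1/2):27/8):2)
total length: 133/8

47/8,2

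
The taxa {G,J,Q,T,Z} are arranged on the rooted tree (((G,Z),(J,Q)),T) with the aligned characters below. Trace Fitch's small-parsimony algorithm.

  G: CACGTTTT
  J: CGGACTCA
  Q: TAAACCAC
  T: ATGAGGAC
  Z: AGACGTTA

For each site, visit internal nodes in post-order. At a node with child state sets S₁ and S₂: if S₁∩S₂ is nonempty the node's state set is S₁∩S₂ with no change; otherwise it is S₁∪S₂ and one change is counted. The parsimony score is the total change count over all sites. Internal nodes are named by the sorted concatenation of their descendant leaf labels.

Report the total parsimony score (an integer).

20

site 0, node GZ: G={C} ∪ Z={A} → {A,C} (+1)
site 0, node JQ: J={C} ∪ Q={T} → {C,T} (+1)
site 0, node GJQZ: GZ={A,C} ∩ JQ={C,T} → {C} (+0)
site 0, node GJQTZ: GJQZ={C} ∪ T={A} → {A,C} (+1)
site 1, node GZ: G={A} ∪ Z={G} → {A,G} (+1)
site 1, node JQ: J={G} ∪ Q={A} → {A,G} (+1)
site 1, node GJQZ: GZ={A,G} ∩ JQ={A,G} → {A,G} (+0)
site 1, node GJQTZ: GJQZ={A,G} ∪ T={T} → {A,G,T} (+1)
site 2, node GZ: G={C} ∪ Z={A} → {A,C} (+1)
site 2, node JQ: J={G} ∪ Q={A} → {A,G} (+1)
site 2, node GJQZ: GZ={A,C} ∩ JQ={A,G} → {A} (+0)
site 2, node GJQTZ: GJQZ={A} ∪ T={G} → {A,G} (+1)
site 3, node GZ: G={G} ∪ Z={C} → {C,G} (+1)
site 3, node JQ: J={A} ∩ Q={A} → {A} (+0)
site 3, node GJQZ: GZ={C,G} ∪ JQ={A} → {A,C,G} (+1)
site 3, node GJQTZ: GJQZ={A,C,G} ∩ T={A} → {A} (+0)
site 4, node GZ: G={T} ∪ Z={G} → {G,T} (+1)
site 4, node JQ: J={C} ∩ Q={C} → {C} (+0)
site 4, node GJQZ: GZ={G,T} ∪ JQ={C} → {C,G,T} (+1)
site 4, node GJQTZ: GJQZ={C,G,T} ∩ T={G} → {G} (+0)
site 5, node GZ: G={T} ∩ Z={T} → {T} (+0)
site 5, node JQ: J={T} ∪ Q={C} → {C,T} (+1)
site 5, node GJQZ: GZ={T} ∩ JQ={C,T} → {T} (+0)
site 5, node GJQTZ: GJQZ={T} ∪ T={G} → {G,T} (+1)
site 6, node GZ: G={T} ∩ Z={T} → {T} (+0)
site 6, node JQ: J={C} ∪ Q={A} → {A,C} (+1)
site 6, node GJQZ: GZ={T} ∪ JQ={A,C} → {A,C,T} (+1)
site 6, node GJQTZ: GJQZ={A,C,T} ∩ T={A} → {A} (+0)
site 7, node GZ: G={T} ∪ Z={A} → {A,T} (+1)
site 7, node JQ: J={A} ∪ Q={C} → {A,C} (+1)
site 7, node GJQZ: GZ={A,T} ∩ JQ={A,C} → {A} (+0)
site 7, node GJQTZ: GJQZ={A} ∪ T={C} → {A,C} (+1)
per-site changes: [3, 3, 3, 2, 2, 2, 2, 3]; total = 20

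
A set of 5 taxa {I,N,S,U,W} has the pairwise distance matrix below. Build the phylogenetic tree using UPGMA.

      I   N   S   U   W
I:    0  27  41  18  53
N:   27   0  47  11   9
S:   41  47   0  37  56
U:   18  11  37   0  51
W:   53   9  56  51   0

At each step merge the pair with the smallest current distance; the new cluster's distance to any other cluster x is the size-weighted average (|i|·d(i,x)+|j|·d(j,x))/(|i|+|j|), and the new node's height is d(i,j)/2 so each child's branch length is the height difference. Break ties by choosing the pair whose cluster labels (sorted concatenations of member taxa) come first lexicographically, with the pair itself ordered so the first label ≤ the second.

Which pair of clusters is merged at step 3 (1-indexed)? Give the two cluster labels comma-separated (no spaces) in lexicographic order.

iteration 1: select N,W (d=9); attach at lengths (9/2, 9/2); label the merged cluster NW
  updated: d(I,NW)=40, d(NW,S)=103/2, d(NW,U)=31
iteration 2: select I,U (d=18); attach at lengths (9, 9); label the merged cluster IU
  updated: d(IU,NW)=71/2, d(IU,S)=39
iteration 3: select IU,NW (d=71/2); attach at lengths (35/4, 53/4); label the merged cluster INUW
  updated: d(INUW,S)=181/4
iteration 4: select INUW,S (d=181/4); attach at lengths (39/8, 181/8); label the merged cluster INSUW
final tree: (((I:9,U:9):35/4,(N:9/2,W:9/2):53/4):39/8,S:181/8)
total length: 153/2

IU,NW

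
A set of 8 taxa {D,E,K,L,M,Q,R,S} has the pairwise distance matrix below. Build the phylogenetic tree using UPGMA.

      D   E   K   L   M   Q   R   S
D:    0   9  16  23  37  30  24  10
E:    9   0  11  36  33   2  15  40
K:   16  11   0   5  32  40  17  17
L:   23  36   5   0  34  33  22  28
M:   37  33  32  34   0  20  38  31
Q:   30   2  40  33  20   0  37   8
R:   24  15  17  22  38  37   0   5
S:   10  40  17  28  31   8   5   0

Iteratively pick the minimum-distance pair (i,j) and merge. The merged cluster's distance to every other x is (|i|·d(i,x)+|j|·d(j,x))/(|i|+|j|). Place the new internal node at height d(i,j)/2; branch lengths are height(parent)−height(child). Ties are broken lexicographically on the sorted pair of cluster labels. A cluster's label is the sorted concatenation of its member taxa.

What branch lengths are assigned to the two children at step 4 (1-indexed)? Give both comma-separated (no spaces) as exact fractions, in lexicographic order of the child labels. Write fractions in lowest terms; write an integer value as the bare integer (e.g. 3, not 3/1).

17/2,6

iteration 1: select E,Q (d=2); attach at lengths (1, 1); label the merged cluster EQ
  updated: d(D,EQ)=39/2, d(EQ,K)=51/2, d(EQ,L)=69/2, d(EQ,M)=53/2, d(EQ,R)=26, d(EQ,S)=24
iteration 2: select K,L (d=5); attach at lengths (5/2, 5/2); label the merged cluster KL
  updated: d(D,KL)=39/2, d(EQ,KL)=30, d(KL,M)=33, d(KL,R)=39/2, d(KL,S)=45/2
iteration 3: select R,S (d=5); attach at lengths (5/2, 5/2); label the merged cluster RS
  updated: d(D,RS)=17, d(EQ,RS)=25, d(KL,RS)=21, d(M,RS)=69/2
iteration 4: select D,RS (d=17); attach at lengths (17/2, 6); label the merged cluster DRS
  updated: d(DRS,EQ)=139/6, d(DRS,KL)=41/2, d(DRS,M)=106/3
iteration 5: select DRS,KL (d=41/2); attach at lengths (7/4, 31/4); label the merged cluster DKLRS
  updated: d(DKLRS,EQ)=259/10, d(DKLRS,M)=172/5
iteration 6: select DKLRS,EQ (d=259/10); attach at lengths (27/10, 239/20); label the merged cluster DEKLQRS
  updated: d(DEKLQRS,M)=225/7
iteration 7: select DEKLQRS,M (d=225/7); attach at lengths (437/140, 225/14); label the merged cluster DEKLMQRS
final tree: ((((D:17/2,(R:5/2,S:5/2):6):7/4,(K:5/2,L:5/2):31/4):27/10,(E:1,Q:1):239/20):437/140,M:225/14)
total length: 4889/70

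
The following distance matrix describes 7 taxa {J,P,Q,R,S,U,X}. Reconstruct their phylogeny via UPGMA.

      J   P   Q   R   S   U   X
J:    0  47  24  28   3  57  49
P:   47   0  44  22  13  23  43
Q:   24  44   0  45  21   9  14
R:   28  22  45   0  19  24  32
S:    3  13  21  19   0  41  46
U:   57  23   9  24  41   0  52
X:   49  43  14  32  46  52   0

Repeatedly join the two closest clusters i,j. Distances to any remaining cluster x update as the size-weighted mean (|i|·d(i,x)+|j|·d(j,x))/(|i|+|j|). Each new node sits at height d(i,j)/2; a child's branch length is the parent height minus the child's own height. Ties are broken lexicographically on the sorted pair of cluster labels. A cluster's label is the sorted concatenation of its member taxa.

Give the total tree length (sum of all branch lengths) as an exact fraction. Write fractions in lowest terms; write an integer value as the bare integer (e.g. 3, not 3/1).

2023/24

step 1: merge (J,S) at d=3; branch lengths J→3/2, S→3/2; new cluster JS
  updated: d(JS,P)=30, d(JS,Q)=45/2, d(JS,R)=47/2, d(JS,U)=49, d(JS,X)=95/2
step 2: merge (Q,U) at d=9; branch lengths Q→9/2, U→9/2; new cluster QU
  updated: d(JS,QU)=143/4, d(P,QU)=67/2, d(QU,R)=69/2, d(QU,X)=33
step 3: merge (P,R) at d=22; branch lengths P→11, R→11; new cluster PR
  updated: d(JS,PR)=107/4, d(PR,QU)=34, d(PR,X)=75/2
step 4: merge (JS,PR) at d=107/4; branch lengths JS→95/8, PR→19/8; new cluster JPRS
  updated: d(JPRS,QU)=279/8, d(JPRS,X)=85/2
step 5: merge (QU,X) at d=33; branch lengths QU→12, X→33/2; new cluster QUX
  updated: d(JPRS,QUX)=449/12
step 6: merge (JPRS,QUX) at d=449/12; branch lengths JPRS→16/3, QUX→53/24; new cluster JPQRSUX
final tree: (((J:3/2,S:3/2):95/8,(P:11,R:11):19/8):16/3,((Q:9/2,U:9/2):12,X:33/2):53/24)
total length: 2023/24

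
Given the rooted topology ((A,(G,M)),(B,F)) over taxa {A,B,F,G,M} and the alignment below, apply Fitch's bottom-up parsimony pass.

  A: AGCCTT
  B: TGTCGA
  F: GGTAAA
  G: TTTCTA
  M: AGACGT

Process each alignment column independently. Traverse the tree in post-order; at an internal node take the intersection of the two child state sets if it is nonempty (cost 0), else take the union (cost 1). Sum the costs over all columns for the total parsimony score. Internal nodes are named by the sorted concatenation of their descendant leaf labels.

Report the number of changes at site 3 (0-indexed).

site 0, node GM: G={T} ∪ M={A} → {A,T} (+1)
site 0, node AGM: A={A} ∩ GM={A,T} → {A} (+0)
site 0, node BF: B={T} ∪ F={G} → {G,T} (+1)
site 0, node ABFGM: AGM={A} ∪ BF={G,T} → {A,G,T} (+1)
site 1, node GM: G={T} ∪ M={G} → {G,T} (+1)
site 1, node AGM: A={G} ∩ GM={G,T} → {G} (+0)
site 1, node BF: B={G} ∩ F={G} → {G} (+0)
site 1, node ABFGM: AGM={G} ∩ BF={G} → {G} (+0)
site 2, node GM: G={T} ∪ M={A} → {A,T} (+1)
site 2, node AGM: A={C} ∪ GM={A,T} → {A,C,T} (+1)
site 2, node BF: B={T} ∩ F={T} → {T} (+0)
site 2, node ABFGM: AGM={A,C,T} ∩ BF={T} → {T} (+0)
site 3, node GM: G={C} ∩ M={C} → {C} (+0)
site 3, node AGM: A={C} ∩ GM={C} → {C} (+0)
site 3, node BF: B={C} ∪ F={A} → {A,C} (+1)
site 3, node ABFGM: AGM={C} ∩ BF={A,C} → {C} (+0)
site 4, node GM: G={T} ∪ M={G} → {G,T} (+1)
site 4, node AGM: A={T} ∩ GM={G,T} → {T} (+0)
site 4, node BF: B={G} ∪ F={A} → {A,G} (+1)
site 4, node ABFGM: AGM={T} ∪ BF={A,G} → {A,G,T} (+1)
site 5, node GM: G={A} ∪ M={T} → {A,T} (+1)
site 5, node AGM: A={T} ∩ GM={A,T} → {T} (+0)
site 5, node BF: B={A} ∩ F={A} → {A} (+0)
site 5, node ABFGM: AGM={T} ∪ BF={A} → {A,T} (+1)
per-site changes: [3, 1, 2, 1, 3, 2]; total = 12

1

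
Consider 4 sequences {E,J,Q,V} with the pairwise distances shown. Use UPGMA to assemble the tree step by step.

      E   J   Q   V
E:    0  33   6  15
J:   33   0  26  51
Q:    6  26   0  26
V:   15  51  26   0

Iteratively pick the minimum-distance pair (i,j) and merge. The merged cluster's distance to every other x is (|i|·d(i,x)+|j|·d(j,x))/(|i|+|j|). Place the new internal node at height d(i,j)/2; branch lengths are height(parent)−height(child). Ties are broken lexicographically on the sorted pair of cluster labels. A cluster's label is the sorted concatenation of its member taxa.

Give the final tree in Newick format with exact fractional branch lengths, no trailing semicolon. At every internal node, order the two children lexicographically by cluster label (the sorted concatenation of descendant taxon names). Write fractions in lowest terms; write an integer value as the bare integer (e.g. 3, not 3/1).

(((E:3,Q:3):29/4,V:41/4):97/12,J:55/3)

step 1: merge (E,Q) at d=6; branch lengths E→3, Q→3; new cluster EQ
  updated: d(EQ,J)=59/2, d(EQ,V)=41/2
step 2: merge (EQ,V) at d=41/2; branch lengths EQ→29/4, V→41/4; new cluster EQV
  updated: d(EQV,J)=110/3
step 3: merge (EQV,J) at d=110/3; branch lengths EQV→97/12, J→55/3; new cluster EJQV
final tree: (((E:3,Q:3):29/4,V:41/4):97/12,J:55/3)
total length: 599/12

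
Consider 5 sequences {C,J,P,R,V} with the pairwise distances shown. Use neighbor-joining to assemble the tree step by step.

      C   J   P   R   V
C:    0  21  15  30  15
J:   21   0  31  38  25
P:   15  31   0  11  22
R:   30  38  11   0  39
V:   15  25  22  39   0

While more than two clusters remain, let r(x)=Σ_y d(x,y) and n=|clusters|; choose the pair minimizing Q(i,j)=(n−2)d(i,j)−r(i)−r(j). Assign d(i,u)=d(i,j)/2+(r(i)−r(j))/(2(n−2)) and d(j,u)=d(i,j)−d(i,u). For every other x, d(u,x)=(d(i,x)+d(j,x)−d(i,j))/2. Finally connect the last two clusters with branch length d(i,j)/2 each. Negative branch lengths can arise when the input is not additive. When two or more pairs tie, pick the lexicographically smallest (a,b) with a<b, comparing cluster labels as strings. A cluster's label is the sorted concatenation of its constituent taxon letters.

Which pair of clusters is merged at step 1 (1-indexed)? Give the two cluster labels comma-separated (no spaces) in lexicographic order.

step 1: merge (P,R) at d=11, Q=-164; branch lengths P→-1, R→12; new cluster PR
  updated: d(C,PR)=17, d(J,PR)=29, d(PR,V)=25
step 2: merge (C,PR) at d=17, Q=-90; branch lengths C→4, PR→13; new cluster CPR
  updated: d(CPR,J)=33/2, d(CPR,V)=23/2
step 3: merge (CPR,J) at d=33/2, Q=-53; branch lengths CPR→3/2, J→15; new cluster CJPR
  updated: d(CJPR,V)=10
step 4: merge (CJPR,V) at d=10; branch lengths CJPR→5, V→5; new cluster CJPRV
final tree: (((C:4,(P:-1,R:12):13):3/2,J:15):5,V:5)
total length: 109/2

P,R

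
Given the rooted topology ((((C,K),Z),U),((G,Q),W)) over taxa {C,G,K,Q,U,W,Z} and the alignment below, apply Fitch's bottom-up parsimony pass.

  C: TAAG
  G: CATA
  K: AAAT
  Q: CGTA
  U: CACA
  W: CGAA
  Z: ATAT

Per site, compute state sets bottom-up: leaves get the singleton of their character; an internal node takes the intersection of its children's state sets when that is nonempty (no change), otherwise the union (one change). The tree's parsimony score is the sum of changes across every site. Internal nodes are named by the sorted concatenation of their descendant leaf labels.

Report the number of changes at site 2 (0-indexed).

CK@0: {T} ∪ {A} = {A,T} (union, +1)
CKZ@0: {A,T} ∩ {A} = {A} (intersection, +0)
CKUZ@0: {A} ∪ {C} = {A,C} (union, +1)
GQ@0: {C} ∩ {C} = {C} (intersection, +0)
GQW@0: {C} ∩ {C} = {C} (intersection, +0)
CGKQUWZ@0: {A,C} ∩ {C} = {C} (intersection, +0)
CK@1: {A} ∩ {A} = {A} (intersection, +0)
CKZ@1: {A} ∪ {T} = {A,T} (union, +1)
CKUZ@1: {A,T} ∩ {A} = {A} (intersection, +0)
GQ@1: {A} ∪ {G} = {A,G} (union, +1)
GQW@1: {A,G} ∩ {G} = {G} (intersection, +0)
CGKQUWZ@1: {A} ∪ {G} = {A,G} (union, +1)
CK@2: {A} ∩ {A} = {A} (intersection, +0)
CKZ@2: {A} ∩ {A} = {A} (intersection, +0)
CKUZ@2: {A} ∪ {C} = {A,C} (union, +1)
GQ@2: {T} ∩ {T} = {T} (intersection, +0)
GQW@2: {T} ∪ {A} = {A,T} (union, +1)
CGKQUWZ@2: {A,C} ∩ {A,T} = {A} (intersection, +0)
CK@3: {G} ∪ {T} = {G,T} (union, +1)
CKZ@3: {G,T} ∩ {T} = {T} (intersection, +0)
CKUZ@3: {T} ∪ {A} = {A,T} (union, +1)
GQ@3: {A} ∩ {A} = {A} (intersection, +0)
GQW@3: {A} ∩ {A} = {A} (intersection, +0)
CGKQUWZ@3: {A,T} ∩ {A} = {A} (intersection, +0)
per-site changes: [2, 3, 2, 2]; total = 9

2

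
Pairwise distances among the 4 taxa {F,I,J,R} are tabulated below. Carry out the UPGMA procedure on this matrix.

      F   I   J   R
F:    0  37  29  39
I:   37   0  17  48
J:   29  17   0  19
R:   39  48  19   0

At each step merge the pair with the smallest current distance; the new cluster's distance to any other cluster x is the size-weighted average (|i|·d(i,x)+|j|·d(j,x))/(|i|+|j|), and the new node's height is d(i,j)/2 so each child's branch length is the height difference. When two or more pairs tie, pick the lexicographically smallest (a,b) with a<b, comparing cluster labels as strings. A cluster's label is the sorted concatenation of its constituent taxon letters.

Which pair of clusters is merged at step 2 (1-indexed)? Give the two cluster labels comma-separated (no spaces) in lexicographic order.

step 1: merge (I,J) at d=17; branch lengths I→17/2, J→17/2; new cluster IJ
  updated: d(F,IJ)=33, d(IJ,R)=67/2
step 2: merge (F,IJ) at d=33; branch lengths F→33/2, IJ→8; new cluster FIJ
  updated: d(FIJ,R)=106/3
step 3: merge (FIJ,R) at d=106/3; branch lengths FIJ→7/6, R→53/3; new cluster FIJR
final tree: ((F:33/2,(I:17/2,J:17/2):8):7/6,R:53/3)
total length: 181/3

F,IJ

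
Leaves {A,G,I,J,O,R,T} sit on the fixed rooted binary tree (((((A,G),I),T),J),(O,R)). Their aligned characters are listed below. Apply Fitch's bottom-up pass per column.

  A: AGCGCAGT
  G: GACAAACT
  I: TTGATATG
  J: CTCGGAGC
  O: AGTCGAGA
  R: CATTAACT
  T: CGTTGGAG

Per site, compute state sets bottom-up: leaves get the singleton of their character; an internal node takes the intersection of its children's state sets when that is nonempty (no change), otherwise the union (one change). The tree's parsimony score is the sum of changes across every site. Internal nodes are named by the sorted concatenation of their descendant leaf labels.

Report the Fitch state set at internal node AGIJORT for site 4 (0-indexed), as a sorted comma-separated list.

G

AG@0: {A} ∪ {G} = {A,G} (union, +1)
AGI@0: {A,G} ∪ {T} = {A,G,T} (union, +1)
AGIT@0: {A,G,T} ∪ {C} = {A,C,G,T} (union, +1)
AGIJT@0: {A,C,G,T} ∩ {C} = {C} (intersection, +0)
OR@0: {A} ∪ {C} = {A,C} (union, +1)
AGIJORT@0: {C} ∩ {A,C} = {C} (intersection, +0)
AG@1: {G} ∪ {A} = {A,G} (union, +1)
AGI@1: {A,G} ∪ {T} = {A,G,T} (union, +1)
AGIT@1: {A,G,T} ∩ {G} = {G} (intersection, +0)
AGIJT@1: {G} ∪ {T} = {G,T} (union, +1)
OR@1: {G} ∪ {A} = {A,G} (union, +1)
AGIJORT@1: {G,T} ∩ {A,G} = {G} (intersection, +0)
AG@2: {C} ∩ {C} = {C} (intersection, +0)
AGI@2: {C} ∪ {G} = {C,G} (union, +1)
AGIT@2: {C,G} ∪ {T} = {C,G,T} (union, +1)
AGIJT@2: {C,G,T} ∩ {C} = {C} (intersection, +0)
OR@2: {T} ∩ {T} = {T} (intersection, +0)
AGIJORT@2: {C} ∪ {T} = {C,T} (union, +1)
AG@3: {G} ∪ {A} = {A,G} (union, +1)
AGI@3: {A,G} ∩ {A} = {A} (intersection, +0)
AGIT@3: {A} ∪ {T} = {A,T} (union, +1)
AGIJT@3: {A,T} ∪ {G} = {A,G,T} (union, +1)
OR@3: {C} ∪ {T} = {C,T} (union, +1)
AGIJORT@3: {A,G,T} ∩ {C,T} = {T} (intersection, +0)
AG@4: {C} ∪ {A} = {A,C} (union, +1)
AGI@4: {A,C} ∪ {T} = {A,C,T} (union, +1)
AGIT@4: {A,C,T} ∪ {G} = {A,C,G,T} (union, +1)
AGIJT@4: {A,C,G,T} ∩ {G} = {G} (intersection, +0)
OR@4: {G} ∪ {A} = {A,G} (union, +1)
AGIJORT@4: {G} ∩ {A,G} = {G} (intersection, +0)
AG@5: {A} ∩ {A} = {A} (intersection, +0)
AGI@5: {A} ∩ {A} = {A} (intersection, +0)
AGIT@5: {A} ∪ {G} = {A,G} (union, +1)
AGIJT@5: {A,G} ∩ {A} = {A} (intersection, +0)
OR@5: {A} ∩ {A} = {A} (intersection, +0)
AGIJORT@5: {A} ∩ {A} = {A} (intersection, +0)
AG@6: {G} ∪ {C} = {C,G} (union, +1)
AGI@6: {C,G} ∪ {T} = {C,G,T} (union, +1)
AGIT@6: {C,G,T} ∪ {A} = {A,C,G,T} (union, +1)
AGIJT@6: {A,C,G,T} ∩ {G} = {G} (intersection, +0)
OR@6: {G} ∪ {C} = {C,G} (union, +1)
AGIJORT@6: {G} ∩ {C,G} = {G} (intersection, +0)
AG@7: {T} ∩ {T} = {T} (intersection, +0)
AGI@7: {T} ∪ {G} = {G,T} (union, +1)
AGIT@7: {G,T} ∩ {G} = {G} (intersection, +0)
AGIJT@7: {G} ∪ {C} = {C,G} (union, +1)
OR@7: {A} ∪ {T} = {A,T} (union, +1)
AGIJORT@7: {C,G} ∪ {A,T} = {A,C,G,T} (union, +1)
per-site changes: [4, 4, 3, 4, 4, 1, 4, 4]; total = 28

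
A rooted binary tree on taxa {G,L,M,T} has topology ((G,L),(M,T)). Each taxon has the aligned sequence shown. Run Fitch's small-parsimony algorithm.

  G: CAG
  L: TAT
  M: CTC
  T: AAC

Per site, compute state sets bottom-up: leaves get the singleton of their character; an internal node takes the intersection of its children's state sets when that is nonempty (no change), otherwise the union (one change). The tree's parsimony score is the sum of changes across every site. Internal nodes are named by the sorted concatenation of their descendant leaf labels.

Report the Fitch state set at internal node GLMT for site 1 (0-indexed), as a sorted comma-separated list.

A

site 0, node GL: G={C} ∪ L={T} → {C,T} (+1)
site 0, node MT: M={C} ∪ T={A} → {A,C} (+1)
site 0, node GLMT: GL={C,T} ∩ MT={A,C} → {C} (+0)
site 1, node GL: G={A} ∩ L={A} → {A} (+0)
site 1, node MT: M={T} ∪ T={A} → {A,T} (+1)
site 1, node GLMT: GL={A} ∩ MT={A,T} → {A} (+0)
site 2, node GL: G={G} ∪ L={T} → {G,T} (+1)
site 2, node MT: M={C} ∩ T={C} → {C} (+0)
site 2, node GLMT: GL={G,T} ∪ MT={C} → {C,G,T} (+1)
per-site changes: [2, 1, 2]; total = 5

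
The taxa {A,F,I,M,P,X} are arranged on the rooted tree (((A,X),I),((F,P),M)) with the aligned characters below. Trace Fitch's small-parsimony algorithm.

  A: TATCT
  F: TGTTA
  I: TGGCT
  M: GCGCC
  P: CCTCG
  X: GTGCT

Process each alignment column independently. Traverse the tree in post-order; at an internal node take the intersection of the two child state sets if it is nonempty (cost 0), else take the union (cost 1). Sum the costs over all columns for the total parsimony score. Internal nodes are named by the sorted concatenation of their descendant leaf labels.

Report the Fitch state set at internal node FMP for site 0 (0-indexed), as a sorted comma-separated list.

C,G,T

site 0, node AX: A={T} ∪ X={G} → {G,T} (+1)
site 0, node AIX: AX={G,T} ∩ I={T} → {T} (+0)
site 0, node FP: F={T} ∪ P={C} → {C,T} (+1)
site 0, node FMP: FP={C,T} ∪ M={G} → {C,G,T} (+1)
site 0, node AFIMPX: AIX={T} ∩ FMP={C,G,T} → {T} (+0)
site 1, node AX: A={A} ∪ X={T} → {A,T} (+1)
site 1, node AIX: AX={A,T} ∪ I={G} → {A,G,T} (+1)
site 1, node FP: F={G} ∪ P={C} → {C,G} (+1)
site 1, node FMP: FP={C,G} ∩ M={C} → {C} (+0)
site 1, node AFIMPX: AIX={A,G,T} ∪ FMP={C} → {A,C,G,T} (+1)
site 2, node AX: A={T} ∪ X={G} → {G,T} (+1)
site 2, node AIX: AX={G,T} ∩ I={G} → {G} (+0)
site 2, node FP: F={T} ∩ P={T} → {T} (+0)
site 2, node FMP: FP={T} ∪ M={G} → {G,T} (+1)
site 2, node AFIMPX: AIX={G} ∩ FMP={G,T} → {G} (+0)
site 3, node AX: A={C} ∩ X={C} → {C} (+0)
site 3, node AIX: AX={C} ∩ I={C} → {C} (+0)
site 3, node FP: F={T} ∪ P={C} → {C,T} (+1)
site 3, node FMP: FP={C,T} ∩ M={C} → {C} (+0)
site 3, node AFIMPX: AIX={C} ∩ FMP={C} → {C} (+0)
site 4, node AX: A={T} ∩ X={T} → {T} (+0)
site 4, node AIX: AX={T} ∩ I={T} → {T} (+0)
site 4, node FP: F={A} ∪ P={G} → {A,G} (+1)
site 4, node FMP: FP={A,G} ∪ M={C} → {A,C,G} (+1)
site 4, node AFIMPX: AIX={T} ∪ FMP={A,C,G} → {A,C,G,T} (+1)
per-site changes: [3, 4, 2, 1, 3]; total = 13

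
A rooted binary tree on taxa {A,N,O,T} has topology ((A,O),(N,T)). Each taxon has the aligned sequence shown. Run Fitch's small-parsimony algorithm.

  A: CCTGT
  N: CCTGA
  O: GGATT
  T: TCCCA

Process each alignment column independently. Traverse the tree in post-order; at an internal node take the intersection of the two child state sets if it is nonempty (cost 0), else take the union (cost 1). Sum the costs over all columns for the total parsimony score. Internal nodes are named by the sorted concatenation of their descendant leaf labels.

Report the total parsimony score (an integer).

site 0, node AO: A={C} ∪ O={G} → {C,G} (+1)
site 0, node NT: N={C} ∪ T={T} → {C,T} (+1)
site 0, node ANOT: AO={C,G} ∩ NT={C,T} → {C} (+0)
site 1, node AO: A={C} ∪ O={G} → {C,G} (+1)
site 1, node NT: N={C} ∩ T={C} → {C} (+0)
site 1, node ANOT: AO={C,G} ∩ NT={C} → {C} (+0)
site 2, node AO: A={T} ∪ O={A} → {A,T} (+1)
site 2, node NT: N={T} ∪ T={C} → {C,T} (+1)
site 2, node ANOT: AO={A,T} ∩ NT={C,T} → {T} (+0)
site 3, node AO: A={G} ∪ O={T} → {G,T} (+1)
site 3, node NT: N={G} ∪ T={C} → {C,G} (+1)
site 3, node ANOT: AO={G,T} ∩ NT={C,G} → {G} (+0)
site 4, node AO: A={T} ∩ O={T} → {T} (+0)
site 4, node NT: N={A} ∩ T={A} → {A} (+0)
site 4, node ANOT: AO={T} ∪ NT={A} → {A,T} (+1)
per-site changes: [2, 1, 2, 2, 1]; total = 8

8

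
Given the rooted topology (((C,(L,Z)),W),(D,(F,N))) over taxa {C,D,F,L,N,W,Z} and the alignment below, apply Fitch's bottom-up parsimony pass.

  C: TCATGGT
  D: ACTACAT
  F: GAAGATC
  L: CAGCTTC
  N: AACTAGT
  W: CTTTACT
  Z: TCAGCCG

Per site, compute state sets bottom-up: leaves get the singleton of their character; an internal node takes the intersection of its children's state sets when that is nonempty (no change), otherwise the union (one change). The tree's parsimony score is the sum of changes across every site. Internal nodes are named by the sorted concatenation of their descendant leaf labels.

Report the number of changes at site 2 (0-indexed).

4

LZ@0: {C} ∪ {T} = {C,T} (union, +1)
CLZ@0: {T} ∩ {C,T} = {T} (intersection, +0)
CLWZ@0: {T} ∪ {C} = {C,T} (union, +1)
FN@0: {G} ∪ {A} = {A,G} (union, +1)
DFN@0: {A} ∩ {A,G} = {A} (intersection, +0)
CDFLNWZ@0: {C,T} ∪ {A} = {A,C,T} (union, +1)
LZ@1: {A} ∪ {C} = {A,C} (union, +1)
CLZ@1: {C} ∩ {A,C} = {C} (intersection, +0)
CLWZ@1: {C} ∪ {T} = {C,T} (union, +1)
FN@1: {A} ∩ {A} = {A} (intersection, +0)
DFN@1: {C} ∪ {A} = {A,C} (union, +1)
CDFLNWZ@1: {C,T} ∩ {A,C} = {C} (intersection, +0)
LZ@2: {G} ∪ {A} = {A,G} (union, +1)
CLZ@2: {A} ∩ {A,G} = {A} (intersection, +0)
CLWZ@2: {A} ∪ {T} = {A,T} (union, +1)
FN@2: {A} ∪ {C} = {A,C} (union, +1)
DFN@2: {T} ∪ {A,C} = {A,C,T} (union, +1)
CDFLNWZ@2: {A,T} ∩ {A,C,T} = {A,T} (intersection, +0)
LZ@3: {C} ∪ {G} = {C,G} (union, +1)
CLZ@3: {T} ∪ {C,G} = {C,G,T} (union, +1)
CLWZ@3: {C,G,T} ∩ {T} = {T} (intersection, +0)
FN@3: {G} ∪ {T} = {G,T} (union, +1)
DFN@3: {A} ∪ {G,T} = {A,G,T} (union, +1)
CDFLNWZ@3: {T} ∩ {A,G,T} = {T} (intersection, +0)
LZ@4: {T} ∪ {C} = {C,T} (union, +1)
CLZ@4: {G} ∪ {C,T} = {C,G,T} (union, +1)
CLWZ@4: {C,G,T} ∪ {A} = {A,C,G,T} (union, +1)
FN@4: {A} ∩ {A} = {A} (intersection, +0)
DFN@4: {C} ∪ {A} = {A,C} (union, +1)
CDFLNWZ@4: {A,C,G,T} ∩ {A,C} = {A,C} (intersection, +0)
LZ@5: {T} ∪ {C} = {C,T} (union, +1)
CLZ@5: {G} ∪ {C,T} = {C,G,T} (union, +1)
CLWZ@5: {C,G,T} ∩ {C} = {C} (intersection, +0)
FN@5: {T} ∪ {G} = {G,T} (union, +1)
DFN@5: {A} ∪ {G,T} = {A,G,T} (union, +1)
CDFLNWZ@5: {C} ∪ {A,G,T} = {A,C,G,T} (union, +1)
LZ@6: {C} ∪ {G} = {C,G} (union, +1)
CLZ@6: {T} ∪ {C,G} = {C,G,T} (union, +1)
CLWZ@6: {C,G,T} ∩ {T} = {T} (intersection, +0)
FN@6: {C} ∪ {T} = {C,T} (union, +1)
DFN@6: {T} ∩ {C,T} = {T} (intersection, +0)
CDFLNWZ@6: {T} ∩ {T} = {T} (intersection, +0)
per-site changes: [4, 3, 4, 4, 4, 5, 3]; total = 27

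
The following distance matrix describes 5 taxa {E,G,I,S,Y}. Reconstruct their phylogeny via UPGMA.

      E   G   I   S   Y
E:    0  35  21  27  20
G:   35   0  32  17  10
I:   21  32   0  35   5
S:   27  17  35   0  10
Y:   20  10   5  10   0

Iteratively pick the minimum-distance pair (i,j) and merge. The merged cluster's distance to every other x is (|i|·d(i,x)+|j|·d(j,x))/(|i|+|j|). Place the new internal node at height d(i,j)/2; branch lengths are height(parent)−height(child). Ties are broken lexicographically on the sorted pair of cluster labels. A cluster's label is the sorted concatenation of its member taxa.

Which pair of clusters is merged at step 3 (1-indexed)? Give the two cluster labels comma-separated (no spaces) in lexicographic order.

E,IY

1. join I+Y (d=5) ⇒ IY; edges |I|=5/2, |Y|=5/2
  updated: d(E,IY)=41/2, d(G,IY)=21, d(IY,S)=45/2
2. join G+S (d=17) ⇒ GS; edges |G|=17/2, |S|=17/2
  updated: d(E,GS)=31, d(GS,IY)=87/4
3. join E+IY (d=41/2) ⇒ EIY; edges |E|=41/4, |IY|=31/4
  updated: d(EIY,GS)=149/6
4. join EIY+GS (d=149/6) ⇒ EGISY; edges |EIY|=13/6, |GS|=47/12
final tree: ((E:41/4,(I:5/2,Y:5/2):31/4):13/6,(G:17/2,S:17/2):47/12)
total length: 553/12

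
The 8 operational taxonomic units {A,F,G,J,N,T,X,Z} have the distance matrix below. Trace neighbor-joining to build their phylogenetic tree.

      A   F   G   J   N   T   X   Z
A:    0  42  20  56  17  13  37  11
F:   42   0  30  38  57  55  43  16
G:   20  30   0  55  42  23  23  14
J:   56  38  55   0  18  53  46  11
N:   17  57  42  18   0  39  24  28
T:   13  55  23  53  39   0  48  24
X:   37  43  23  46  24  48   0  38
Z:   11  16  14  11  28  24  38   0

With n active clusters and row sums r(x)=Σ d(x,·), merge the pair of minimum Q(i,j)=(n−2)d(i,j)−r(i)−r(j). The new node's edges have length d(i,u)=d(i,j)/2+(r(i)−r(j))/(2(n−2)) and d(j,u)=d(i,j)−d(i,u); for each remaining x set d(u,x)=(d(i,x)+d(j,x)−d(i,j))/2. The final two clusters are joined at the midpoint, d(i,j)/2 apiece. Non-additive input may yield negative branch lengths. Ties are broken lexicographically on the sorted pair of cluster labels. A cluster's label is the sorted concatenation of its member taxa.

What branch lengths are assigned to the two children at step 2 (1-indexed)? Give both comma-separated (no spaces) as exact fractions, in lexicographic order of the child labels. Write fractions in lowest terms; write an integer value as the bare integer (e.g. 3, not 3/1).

31/20,229/20

step 1: merge (J,N) at d=18, Q=-394; branch lengths J→40/3, N→14/3; new cluster JN
  updated: d(A,JN)=55/2, d(F,JN)=77/2, d(G,JN)=79/2, d(JN,T)=37, d(JN,X)=26, d(JN,Z)=21/2
step 2: merge (A,T) at d=13, Q=-571/2; branch lengths A→31/20, T→229/20; new cluster AT
  updated: d(AT,F)=42, d(AT,G)=15, d(AT,JN)=103/4, d(AT,X)=36, d(AT,Z)=11
step 3: merge (JN,X) at d=26, Q=-809/4; branch lengths JN→313/32, X→519/32; new cluster JNX
  updated: d(AT,JNX)=143/8, d(F,JNX)=111/4, d(G,JNX)=73/4, d(JNX,Z)=45/4
step 4: merge (F,Z) at d=16, Q=-120; branch lengths F→223/12, Z→-31/12; new cluster FZ
  updated: d(AT,FZ)=37/2, d(FZ,G)=14, d(FZ,JNX)=23/2
step 5: merge (AT,G) at d=15, Q=-549/8; branch lengths AT→273/32, G→207/32; new cluster AGT
  updated: d(AGT,FZ)=35/4, d(AGT,JNX)=169/16
step 6: merge (AGT,FZ) at d=35/4, Q=-493/16; branch lengths AGT→125/32, FZ→155/32; new cluster AFGTZ
  updated: d(AFGTZ,JNX)=213/32
step 7: merge (AFGTZ,JNX) at d=213/32; branch lengths AFGTZ→213/64, JNX→213/64; new cluster AFGJNTXZ
final tree: ((((A:31/20,T:229/20):273/32,G:207/32):125/32,(F:223/12,Z:-31/12):155/32):213/64,((J:40/3,N:14/3):313/32,X:519/32):213/64)
total length: 3309/32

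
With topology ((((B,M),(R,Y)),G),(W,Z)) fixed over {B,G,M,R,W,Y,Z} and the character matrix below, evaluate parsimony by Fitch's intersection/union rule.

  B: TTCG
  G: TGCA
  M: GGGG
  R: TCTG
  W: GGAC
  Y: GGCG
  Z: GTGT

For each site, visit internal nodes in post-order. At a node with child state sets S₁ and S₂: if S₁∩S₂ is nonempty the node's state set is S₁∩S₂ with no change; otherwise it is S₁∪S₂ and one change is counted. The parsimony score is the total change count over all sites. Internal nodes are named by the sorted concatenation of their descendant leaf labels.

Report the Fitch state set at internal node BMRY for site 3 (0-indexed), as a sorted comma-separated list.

[col 0] BM: children B:{T}, M:{G} ∪→ {G,T}; cost 1
[col 0] RY: children R:{T}, Y:{G} ∪→ {G,T}; cost 1
[col 0] BMRY: children BM:{G,T}, RY:{G,T} ∩→ {G,T}; cost 0
[col 0] BGMRY: children BMRY:{G,T}, G:{T} ∩→ {T}; cost 0
[col 0] WZ: children W:{G}, Z:{G} ∩→ {G}; cost 0
[col 0] BGMRWYZ: children BGMRY:{T}, WZ:{G} ∪→ {G,T}; cost 1
[col 1] BM: children B:{T}, M:{G} ∪→ {G,T}; cost 1
[col 1] RY: children R:{C}, Y:{G} ∪→ {C,G}; cost 1
[col 1] BMRY: children BM:{G,T}, RY:{C,G} ∩→ {G}; cost 0
[col 1] BGMRY: children BMRY:{G}, G:{G} ∩→ {G}; cost 0
[col 1] WZ: children W:{G}, Z:{T} ∪→ {G,T}; cost 1
[col 1] BGMRWYZ: children BGMRY:{G}, WZ:{G,T} ∩→ {G}; cost 0
[col 2] BM: children B:{C}, M:{G} ∪→ {C,G}; cost 1
[col 2] RY: children R:{T}, Y:{C} ∪→ {C,T}; cost 1
[col 2] BMRY: children BM:{C,G}, RY:{C,T} ∩→ {C}; cost 0
[col 2] BGMRY: children BMRY:{C}, G:{C} ∩→ {C}; cost 0
[col 2] WZ: children W:{A}, Z:{G} ∪→ {A,G}; cost 1
[col 2] BGMRWYZ: children BGMRY:{C}, WZ:{A,G} ∪→ {A,C,G}; cost 1
[col 3] BM: children B:{G}, M:{G} ∩→ {G}; cost 0
[col 3] RY: children R:{G}, Y:{G} ∩→ {G}; cost 0
[col 3] BMRY: children BM:{G}, RY:{G} ∩→ {G}; cost 0
[col 3] BGMRY: children BMRY:{G}, G:{A} ∪→ {A,G}; cost 1
[col 3] WZ: children W:{C}, Z:{T} ∪→ {C,T}; cost 1
[col 3] BGMRWYZ: children BGMRY:{A,G}, WZ:{C,T} ∪→ {A,C,G,T}; cost 1
per-site changes: [3, 3, 4, 3]; total = 13

G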